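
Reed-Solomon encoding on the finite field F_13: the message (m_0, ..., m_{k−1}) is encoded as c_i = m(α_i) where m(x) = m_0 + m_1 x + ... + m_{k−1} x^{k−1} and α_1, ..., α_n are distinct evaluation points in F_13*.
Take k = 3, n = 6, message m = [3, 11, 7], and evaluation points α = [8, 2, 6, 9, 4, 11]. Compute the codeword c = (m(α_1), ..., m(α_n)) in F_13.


c = [6, 1, 9, 6, 3, 9]

Message polynomial: m(x) = 3 + 11·x + 7·x^2 (mod 13).
For each evaluation point α_i, compute m(α_i) mod 13:
  α_1 = 8: Horner steps 7 → 2 → 6, so m(8) = 6.
  α_2 = 2: Horner steps 7 → 12 → 1, so m(2) = 1.
  α_3 = 6: Horner steps 7 → 1 → 9, so m(6) = 9.
  α_4 = 9: Horner steps 7 → 9 → 6, so m(9) = 6.
  α_5 = 4: Horner steps 7 → 0 → 3, so m(4) = 3.
  α_6 = 11: Horner steps 7 → 10 → 9, so m(11) = 9.
Codeword c = [6, 1, 9, 6, 3, 9] ∈ F_13^6.


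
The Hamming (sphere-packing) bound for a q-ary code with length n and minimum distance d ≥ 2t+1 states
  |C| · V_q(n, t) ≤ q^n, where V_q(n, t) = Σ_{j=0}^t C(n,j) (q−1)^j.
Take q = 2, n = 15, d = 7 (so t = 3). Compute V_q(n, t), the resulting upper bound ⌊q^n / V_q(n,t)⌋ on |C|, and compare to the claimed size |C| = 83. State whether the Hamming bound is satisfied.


V_q(n, t) = 576, q^n = 32768, Hamming bound = 56, |C| = 83 > bound (violated).

Step 1: Compute V_q(n, t) = Σ_{j=0}^3 C(n, j) (q−1)^j.
  j = 0: C(15,0)·(1)^0 = 1·1 = 1.
  j = 1: C(15,1)·(1)^1 = 15·1 = 15.
  j = 2: C(15,2)·(1)^2 = 105·1 = 105.
  j = 3: C(15,3)·(1)^3 = 455·1 = 455.
  V_q(n, t) = 1 + 15 + 105 + 455 = 576.
Step 2: q^n = 2^15 = 32768.
Step 3: Hamming bound ⌊q^n / V_q(n,t)⌋ = ⌊32768/576⌋ = 56.
Step 4: Compare |C| = 83 to 56: violated.
The claimed |C| lies above the Hamming bound, so no 2-ary code of length 15 with d ≥ 7 can have 83 codewords.


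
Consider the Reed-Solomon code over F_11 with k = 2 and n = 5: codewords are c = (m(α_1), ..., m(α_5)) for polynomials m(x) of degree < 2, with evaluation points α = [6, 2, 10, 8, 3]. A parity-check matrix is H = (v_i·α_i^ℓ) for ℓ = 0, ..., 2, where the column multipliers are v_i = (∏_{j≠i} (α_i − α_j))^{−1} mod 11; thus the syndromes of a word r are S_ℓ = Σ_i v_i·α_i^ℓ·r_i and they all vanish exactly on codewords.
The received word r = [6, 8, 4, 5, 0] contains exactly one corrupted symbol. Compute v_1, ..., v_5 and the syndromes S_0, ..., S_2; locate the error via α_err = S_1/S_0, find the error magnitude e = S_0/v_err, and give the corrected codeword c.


S = (4, 1, 3), error at position 5, error magnitude e = 9, c = [6, 8, 4, 5, 2].

Step 1: column multipliers v_i = (∏_{j≠i}(α_i − α_j))^{−1} mod 11.
  i = 1 (α = 6): (6−2)(6−10)(6−8)(6−3) = 4·(−4)·(−2)·3 = 96 ≡ 8, so v_1 = 8^{−1} = 7 (mod 11).
  i = 2 (α = 2): (2−6)(2−10)(2−8)(2−3) = (−4)·(−8)·(−6)·(−1) = 192 ≡ 5, so v_2 = 5^{−1} = 9 (mod 11).
  i = 3 (α = 10): (10−6)(10−2)(10−8)(10−3) = 4·8·2·7 = 448 ≡ 8, so v_3 = 8^{−1} = 7 (mod 11).
  i = 4 (α = 8): (8−6)(8−2)(8−10)(8−3) = 2·6·(−2)·5 = −120 ≡ 1, so v_4 = 1^{−1} = 1 (mod 11).
  i = 5 (α = 3): (3−6)(3−2)(3−10)(3−8) = (−3)·1·(−7)·(−5) = −105 ≡ 5, so v_5 = 5^{−1} = 9 (mod 11).
  v = [7, 9, 7, 1, 9].
Step 2: syndromes of r = [6, 8, 4, 5, 0] (all sums mod 11).
  S_0 = Σ v_i r_i = 7·6 + 9·8 + 7·4 + 1·5 + 9·0 = 147 ≡ 4.
  S_1 = Σ v_i α_i r_i = 7·6·6 + 9·2·8 + 7·10·4 + 1·8·5 + 9·3·0 = 716 ≡ 1.
  α_i^2 mod 11 = [3, 4, 1, 9, 9].
  S_2 = Σ v_i α_i^2 r_i = 7·3·6 + 9·4·8 + 7·1·4 + 1·9·5 + 9·9·0 = 487 ≡ 3.
  S = (4, 1, 3) ≠ 0, so r is not a codeword (an error is present).
Step 3: locate the error. For a single error e at position i, S_ℓ = v_i·e·α_i^ℓ, so α_err = S_1/S_0.
  S_0^{−1} = 4^{−1} = 3 (mod 11), so α_err = 1·3 = 3 ≡ 3 = α_5. Error position i = 5.
  Consistency check: S_2/S_1 = 3·1 = 3 ≡ 3 = α_err ✓ (single-error assumption holds).
Step 4: error magnitude e = S_0/v_5 = S_0·∏_{j≠5}(α_5 − α_j) = 4·5 = 20 ≡ 9 (mod 11).
Step 5: correct position 5: c_5 = r_5 − e = 0 − 9 ≡ 2 (mod 11). Hence c = [6, 8, 4, 5, 2].
  Check: interpolating c through the α_i gives m(x) = 9 + 5·x (degree < 2) with m(α_i) = c_i for every i, so c is indeed a codeword.


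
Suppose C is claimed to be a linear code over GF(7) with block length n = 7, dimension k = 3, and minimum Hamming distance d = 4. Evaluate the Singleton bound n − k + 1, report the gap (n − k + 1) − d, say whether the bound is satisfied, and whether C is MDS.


Singleton RHS = n − k + 1 = 5, slack = 1, bound satisfied, not MDS.

Singleton bound: d ≤ n − k + 1.
Here n = 7, k = 3, so n − k + 1 = 5.
Given d = 4, check d ≤ 5: YES.
Slack = (n − k + 1) − d = 1.
The code is NOT MDS (slack = 1 > 0).
Description: the claimed parameters are [7, 3, 4]_7; such a code would be non-MDS.


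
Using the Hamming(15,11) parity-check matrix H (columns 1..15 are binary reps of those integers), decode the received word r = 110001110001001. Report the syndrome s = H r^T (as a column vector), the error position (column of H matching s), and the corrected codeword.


s = (1, 0, 0, 1)^T, error position = 9, corrected codeword c = 110001111001001

Compute s = H r^T mod 2 one row at a time:
  s_1 = 1 + 0 + 0 + 0 + 1 + 0 + 0 + 1 = 3 ≡ 1 (mod 2).
  s_2 = 0 + 0 + 1 + 1 + 1 + 0 + 0 + 1 = 4 ≡ 0 (mod 2).
  s_3 = 1 + 0 + 1 + 1 + 0 + 0 + 0 + 1 = 4 ≡ 0 (mod 2).
  s_4 = 1 + 0 + 0 + 1 + 0 + 0 + 0 + 1 = 3 ≡ 1 (mod 2).
s = (1, 0, 0, 1)^T — this equals column 9 of H (binary 1001), so error is at position 9.
Correct: flip bit 9 of r = 110001110001001 to get c = 110001111001001.


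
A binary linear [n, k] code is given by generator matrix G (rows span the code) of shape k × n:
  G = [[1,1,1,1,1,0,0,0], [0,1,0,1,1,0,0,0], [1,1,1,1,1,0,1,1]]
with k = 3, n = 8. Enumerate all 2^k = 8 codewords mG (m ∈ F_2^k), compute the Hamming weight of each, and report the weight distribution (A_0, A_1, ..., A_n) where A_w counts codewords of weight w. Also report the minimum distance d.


Weight distribution: A_0 = 1, A_2 = 2, A_3 = 1, A_4 = 1, A_5 = 2, A_7 = 1. Minimum distance d = 2.

Enumerate all 2^3 = 8 messages m ∈ F_2^3.
For each, compute codeword c = mG in F_2^8, then tally its weight.
  m = 000 → c = 00000000, weight = 0.
  m = 100 → c = 11111000, weight = 5.
  m = 010 → c = 01011000, weight = 3.
  m = 110 → c = 10100000, weight = 2.
  m = 001 → c = 11111011, weight = 7.
  m = 101 → c = 00000011, weight = 2.
  m = 011 → c = 10100011, weight = 4.
  m = 111 → c = 01011011, weight = 5.
Tally weights:
  weight 0: 1 codewords.
  weight 2: 2 codewords.
  weight 3: 1 codewords.
  weight 4: 1 codewords.
  weight 5: 2 codewords.
  weight 7: 1 codewords.
Minimum distance d = smallest w > 0 with A_w > 0 = 2.
Sanity: Σ A_w = 8 = 2^3 = 8 ✓.


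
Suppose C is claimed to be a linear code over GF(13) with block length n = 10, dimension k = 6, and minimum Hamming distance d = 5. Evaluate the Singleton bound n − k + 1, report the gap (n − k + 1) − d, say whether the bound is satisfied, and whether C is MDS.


Singleton RHS = n − k + 1 = 5, slack = 0, bound satisfied, MDS.

Singleton bound: d ≤ n − k + 1.
Here n = 10, k = 6, so n − k + 1 = 5.
Given d = 5, check d ≤ 5: YES.
Slack = (n − k + 1) − d = 0.
The code is MDS (slack = 0).
Description: the claimed parameters are [10, 6, 5]_13; such a code would be MDS (meets Singleton bound).


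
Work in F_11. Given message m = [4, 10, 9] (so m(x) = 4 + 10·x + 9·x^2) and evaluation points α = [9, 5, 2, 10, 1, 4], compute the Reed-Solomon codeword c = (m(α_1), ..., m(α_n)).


c = [9, 4, 5, 3, 1, 1]

Message polynomial: m(x) = 4 + 10·x + 9·x^2 (mod 11).
For each evaluation point α_i, compute m(α_i) mod 11:
  α_1 = 9: Horner steps 9 → 3 → 9, so m(9) = 9.
  α_2 = 5: Horner steps 9 → 0 → 4, so m(5) = 4.
  α_3 = 2: Horner steps 9 → 6 → 5, so m(2) = 5.
  α_4 = 10: Horner steps 9 → 1 → 3, so m(10) = 3.
  α_5 = 1: Horner steps 9 → 8 → 1, so m(1) = 1.
  α_6 = 4: Horner steps 9 → 2 → 1, so m(4) = 1.
Codeword c = [9, 4, 5, 3, 1, 1] ∈ F_11^6.


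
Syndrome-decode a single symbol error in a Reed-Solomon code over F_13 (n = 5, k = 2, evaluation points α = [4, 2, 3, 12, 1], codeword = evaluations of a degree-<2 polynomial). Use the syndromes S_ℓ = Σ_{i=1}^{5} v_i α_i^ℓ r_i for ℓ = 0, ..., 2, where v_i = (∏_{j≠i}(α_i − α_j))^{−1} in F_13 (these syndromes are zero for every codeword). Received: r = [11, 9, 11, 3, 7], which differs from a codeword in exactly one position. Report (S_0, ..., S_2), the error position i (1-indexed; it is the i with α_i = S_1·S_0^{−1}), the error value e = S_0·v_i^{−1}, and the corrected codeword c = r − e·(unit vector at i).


S = (6, 11, 5), error at position 1, error magnitude e = 11, c = [0, 9, 11, 3, 7].

Step 1: column multipliers v_i = (∏_{j≠i}(α_i − α_j))^{−1} mod 13.
  i = 1 (α = 4): (4−2)(4−3)(4−12)(4−1) = 2·1·(−8)·3 = −48 ≡ 4, so v_1 = 4^{−1} = 10 (mod 13).
  i = 2 (α = 2): (2−4)(2−3)(2−12)(2−1) = (−2)·(−1)·(−10)·1 = −20 ≡ 6, so v_2 = 6^{−1} = 11 (mod 13).
  i = 3 (α = 3): (3−4)(3−2)(3−12)(3−1) = (−1)·1·(−9)·2 = 18 ≡ 5, so v_3 = 5^{−1} = 8 (mod 13).
  i = 4 (α = 12): (12−4)(12−2)(12−3)(12−1) = 8·10·9·11 = 7920 ≡ 3, so v_4 = 3^{−1} = 9 (mod 13).
  i = 5 (α = 1): (1−4)(1−2)(1−3)(1−12) = (−3)·(−1)·(−2)·(−11) = 66 ≡ 1, so v_5 = 1^{−1} = 1 (mod 13).
  v = [10, 11, 8, 9, 1].
Step 2: syndromes of r = [11, 9, 11, 3, 7] (all sums mod 13).
  S_0 = Σ v_i r_i = 10·11 + 11·9 + 8·11 + 9·3 + 1·7 = 331 ≡ 6.
  S_1 = Σ v_i α_i r_i = 10·4·11 + 11·2·9 + 8·3·11 + 9·12·3 + 1·1·7 = 1233 ≡ 11.
  α_i^2 mod 13 = [3, 4, 9, 1, 1].
  S_2 = Σ v_i α_i^2 r_i = 10·3·11 + 11·4·9 + 8·9·11 + 9·1·3 + 1·1·7 = 1552 ≡ 5.
  S = (6, 11, 5) ≠ 0, so r is not a codeword (an error is present).
Step 3: locate the error. For a single error e at position i, S_ℓ = v_i·e·α_i^ℓ, so α_err = S_1/S_0.
  S_0^{−1} = 6^{−1} = 11 (mod 13), so α_err = 11·11 = 121 ≡ 4 = α_1. Error position i = 1.
  Consistency check: S_2/S_1 = 5·6 = 30 ≡ 4 = α_err ✓ (single-error assumption holds).
Step 4: error magnitude e = S_0/v_1 = S_0·∏_{j≠1}(α_1 − α_j) = 6·4 = 24 ≡ 11 (mod 13).
Step 5: correct position 1: c_1 = r_1 − e = 11 − 11 ≡ 0 (mod 13). Hence c = [0, 9, 11, 3, 7].
  Check: interpolating c through the α_i gives m(x) = 5 + 2·x (degree < 2) with m(α_i) = c_i for every i, so c is indeed a codeword.


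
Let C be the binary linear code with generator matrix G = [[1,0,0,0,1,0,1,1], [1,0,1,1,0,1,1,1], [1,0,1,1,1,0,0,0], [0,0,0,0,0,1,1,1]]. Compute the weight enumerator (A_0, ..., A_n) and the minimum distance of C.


Weight distribution: A_0 = 1, A_1 = 1, A_2 = 1, A_3 = 5, A_4 = 5, A_5 = 1, A_6 = 1, A_7 = 1. Minimum distance d = 1.

Enumerate all 2^4 = 16 messages m ∈ F_2^4.
For each, compute codeword c = mG in F_2^8, then tally its weight.
  m = 0000 → c = 00000000, weight = 0.
  m = 1000 → c = 10001011, weight = 4.
  m = 0100 → c = 10110111, weight = 6.
  m = 1100 → c = 00111100, weight = 4.
  m = 0010 → c = 10111000, weight = 4.
  m = 1010 → c = 00110011, weight = 4.
  m = 0110 → c = 00001111, weight = 4.
  m = 1110 → c = 10000100, weight = 2.
  m = 0001 → c = 00000111, weight = 3.
  m = 1001 → c = 10001100, weight = 3.
  m = 0101 → c = 10110000, weight = 3.
  m = 1101 → c = 00111011, weight = 5.
  m = 0011 → c = 10111111, weight = 7.
  m = 1011 → c = 00110100, weight = 3.
  m = 0111 → c = 00001000, weight = 1.
  m = 1111 → c = 10000011, weight = 3.
Tally weights:
  weight 0: 1 codewords.
  weight 1: 1 codewords.
  weight 2: 1 codewords.
  weight 3: 5 codewords.
  weight 4: 5 codewords.
  weight 5: 1 codewords.
  weight 6: 1 codewords.
  weight 7: 1 codewords.
Minimum distance d = smallest w > 0 with A_w > 0 = 1.
Sanity: Σ A_w = 16 = 2^4 = 16 ✓.


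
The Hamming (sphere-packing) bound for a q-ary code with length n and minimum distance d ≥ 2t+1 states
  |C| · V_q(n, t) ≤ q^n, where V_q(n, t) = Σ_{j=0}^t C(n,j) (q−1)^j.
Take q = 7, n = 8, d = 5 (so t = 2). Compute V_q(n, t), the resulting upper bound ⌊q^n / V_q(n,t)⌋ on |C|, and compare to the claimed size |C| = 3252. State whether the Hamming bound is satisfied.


V_q(n, t) = 1057, q^n = 5764801, Hamming bound = 5453, |C| = 3252 ≤ bound (satisfied).

Step 1: Compute V_q(n, t) = Σ_{j=0}^2 C(n, j) (q−1)^j.
  j = 0: C(8,0)·(6)^0 = 1·1 = 1.
  j = 1: C(8,1)·(6)^1 = 8·6 = 48.
  j = 2: C(8,2)·(6)^2 = 28·36 = 1008.
  V_q(n, t) = 1 + 48 + 1008 = 1057.
Step 2: q^n = 7^8 = 5764801.
Step 3: Hamming bound ⌊q^n / V_q(n,t)⌋ = ⌊5764801/1057⌋ = 5453.
Step 4: Compare |C| = 3252 to 5453: satisfied.
The claimed |C| lies below the Hamming bound.


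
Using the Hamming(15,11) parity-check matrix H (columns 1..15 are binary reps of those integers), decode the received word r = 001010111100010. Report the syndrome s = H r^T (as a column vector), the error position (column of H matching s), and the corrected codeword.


s = (0, 1, 0, 0)^T, error position = 4, corrected codeword c = 001110111100010

Compute s = H r^T mod 2 one row at a time:
  s_1 = 1 + 1 + 1 + 0 + 0 + 0 + 1 + 0 = 4 ≡ 0 (mod 2).
  s_2 = 0 + 1 + 0 + 1 + 0 + 0 + 1 + 0 = 3 ≡ 1 (mod 2).
  s_3 = 0 + 1 + 0 + 1 + 1 + 0 + 1 + 0 = 4 ≡ 0 (mod 2).
  s_4 = 0 + 1 + 1 + 1 + 1 + 0 + 0 + 0 = 4 ≡ 0 (mod 2).
s = (0, 1, 0, 0)^T — this equals column 4 of H (binary 0100), so error is at position 4.
Correct: flip bit 4 of r = 001010111100010 to get c = 001110111100010.


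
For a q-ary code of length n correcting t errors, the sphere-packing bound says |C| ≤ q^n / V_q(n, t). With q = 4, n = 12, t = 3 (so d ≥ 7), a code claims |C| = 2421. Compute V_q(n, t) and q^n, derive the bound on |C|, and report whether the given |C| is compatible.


V_q(n, t) = 6571, q^n = 16777216, Hamming bound = 2553, |C| = 2421 ≤ bound (satisfied).

Step 1: Compute V_q(n, t) = Σ_{j=0}^3 C(n, j) (q−1)^j.
  j = 0: C(12,0)·(3)^0 = 1·1 = 1.
  j = 1: C(12,1)·(3)^1 = 12·3 = 36.
  j = 2: C(12,2)·(3)^2 = 66·9 = 594.
  j = 3: C(12,3)·(3)^3 = 220·27 = 5940.
  V_q(n, t) = 1 + 36 + 594 + 5940 = 6571.
Step 2: q^n = 4^12 = 16777216.
Step 3: Hamming bound ⌊q^n / V_q(n,t)⌋ = ⌊16777216/6571⌋ = 2553.
Step 4: Compare |C| = 2421 to 2553: satisfied.
The claimed |C| lies below the Hamming bound.


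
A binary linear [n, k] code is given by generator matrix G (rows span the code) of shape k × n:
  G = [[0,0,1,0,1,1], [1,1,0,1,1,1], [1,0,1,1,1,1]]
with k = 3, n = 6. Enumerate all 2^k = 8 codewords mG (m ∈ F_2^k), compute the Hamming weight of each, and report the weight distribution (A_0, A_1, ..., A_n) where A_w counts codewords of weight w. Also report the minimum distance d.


Weight distribution: A_0 = 1, A_2 = 2, A_3 = 2, A_4 = 1, A_5 = 2. Minimum distance d = 2.

Enumerate all 2^3 = 8 messages m ∈ F_2^3.
For each, compute codeword c = mG in F_2^6, then tally its weight.
  m = 000 → c = 000000, weight = 0.
  m = 100 → c = 001011, weight = 3.
  m = 010 → c = 110111, weight = 5.
  m = 110 → c = 111100, weight = 4.
  m = 001 → c = 101111, weight = 5.
  m = 101 → c = 100100, weight = 2.
  m = 011 → c = 011000, weight = 2.
  m = 111 → c = 010011, weight = 3.
Tally weights:
  weight 0: 1 codewords.
  weight 2: 2 codewords.
  weight 3: 2 codewords.
  weight 4: 1 codewords.
  weight 5: 2 codewords.
Minimum distance d = smallest w > 0 with A_w > 0 = 2.
Sanity: Σ A_w = 8 = 2^3 = 8 ✓.


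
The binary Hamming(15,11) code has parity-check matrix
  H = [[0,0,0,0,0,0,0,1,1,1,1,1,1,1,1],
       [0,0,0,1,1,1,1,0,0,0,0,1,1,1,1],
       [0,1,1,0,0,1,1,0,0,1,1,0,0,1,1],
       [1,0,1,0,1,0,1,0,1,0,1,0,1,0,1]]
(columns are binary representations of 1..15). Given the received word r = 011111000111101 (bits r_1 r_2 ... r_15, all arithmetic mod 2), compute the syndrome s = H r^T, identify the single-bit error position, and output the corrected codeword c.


s = (1, 0, 0, 1)^T, error position = 9, corrected codeword c = 011111001111101

Compute s = H r^T mod 2 one row at a time:
  s_1 = 0 + 0 + 1 + 1 + 1 + 1 + 0 + 1 = 5 ≡ 1 (mod 2).
  s_2 = 1 + 1 + 1 + 0 + 1 + 1 + 0 + 1 = 6 ≡ 0 (mod 2).
  s_3 = 1 + 1 + 1 + 0 + 1 + 1 + 0 + 1 = 6 ≡ 0 (mod 2).
  s_4 = 0 + 1 + 1 + 0 + 0 + 1 + 1 + 1 = 5 ≡ 1 (mod 2).
s = (1, 0, 0, 1)^T — this equals column 9 of H (binary 1001), so error is at position 9.
Correct: flip bit 9 of r = 011111000111101 to get c = 011111001111101.


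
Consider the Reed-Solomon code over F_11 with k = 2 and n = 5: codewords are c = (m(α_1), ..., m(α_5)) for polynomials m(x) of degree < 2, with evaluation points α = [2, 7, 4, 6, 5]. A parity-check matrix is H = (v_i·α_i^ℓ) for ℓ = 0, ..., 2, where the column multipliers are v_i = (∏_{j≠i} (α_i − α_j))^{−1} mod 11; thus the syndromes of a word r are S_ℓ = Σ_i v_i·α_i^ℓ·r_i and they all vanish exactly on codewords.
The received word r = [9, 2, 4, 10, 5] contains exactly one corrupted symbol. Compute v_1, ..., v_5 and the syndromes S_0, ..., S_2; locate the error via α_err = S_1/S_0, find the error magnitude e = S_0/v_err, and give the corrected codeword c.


S = (7, 2, 10), error at position 5, error magnitude e = 9, c = [9, 2, 4, 10, 7].

Step 1: column multipliers v_i = (∏_{j≠i}(α_i − α_j))^{−1} mod 11.
  i = 1 (α = 2): (2−7)(2−4)(2−6)(2−5) = (−5)·(−2)·(−4)·(−3) = 120 ≡ 10, so v_1 = 10^{−1} = 10 (mod 11).
  i = 2 (α = 7): (7−2)(7−4)(7−6)(7−5) = 5·3·1·2 = 30 ≡ 8, so v_2 = 8^{−1} = 7 (mod 11).
  i = 3 (α = 4): (4−2)(4−7)(4−6)(4−5) = 2·(−3)·(−2)·(−1) = −12 ≡ 10, so v_3 = 10^{−1} = 10 (mod 11).
  i = 4 (α = 6): (6−2)(6−7)(6−4)(6−5) = 4·(−1)·2·1 = −8 ≡ 3, so v_4 = 3^{−1} = 4 (mod 11).
  i = 5 (α = 5): (5−2)(5−7)(5−4)(5−6) = 3·(−2)·1·(−1) = 6 ≡ 6, so v_5 = 6^{−1} = 2 (mod 11).
  v = [10, 7, 10, 4, 2].
Step 2: syndromes of r = [9, 2, 4, 10, 5] (all sums mod 11).
  S_0 = Σ v_i r_i = 10·9 + 7·2 + 10·4 + 4·10 + 2·5 = 194 ≡ 7.
  S_1 = Σ v_i α_i r_i = 10·2·9 + 7·7·2 + 10·4·4 + 4·6·10 + 2·5·5 = 728 ≡ 2.
  α_i^2 mod 11 = [4, 5, 5, 3, 3].
  S_2 = Σ v_i α_i^2 r_i = 10·4·9 + 7·5·2 + 10·5·4 + 4·3·10 + 2·3·5 = 780 ≡ 10.
  S = (7, 2, 10) ≠ 0, so r is not a codeword (an error is present).
Step 3: locate the error. For a single error e at position i, S_ℓ = v_i·e·α_i^ℓ, so α_err = S_1/S_0.
  S_0^{−1} = 7^{−1} = 8 (mod 11), so α_err = 2·8 = 16 ≡ 5 = α_5. Error position i = 5.
  Consistency check: S_2/S_1 = 10·6 = 60 ≡ 5 = α_err ✓ (single-error assumption holds).
Step 4: error magnitude e = S_0/v_5 = S_0·∏_{j≠5}(α_5 − α_j) = 7·6 = 42 ≡ 9 (mod 11).
Step 5: correct position 5: c_5 = r_5 − e = 5 − 9 ≡ 7 (mod 11). Hence c = [9, 2, 4, 10, 7].
  Check: interpolating c through the α_i gives m(x) = 3 + 3·x (degree < 2) with m(α_i) = c_i for every i, so c is indeed a codeword.


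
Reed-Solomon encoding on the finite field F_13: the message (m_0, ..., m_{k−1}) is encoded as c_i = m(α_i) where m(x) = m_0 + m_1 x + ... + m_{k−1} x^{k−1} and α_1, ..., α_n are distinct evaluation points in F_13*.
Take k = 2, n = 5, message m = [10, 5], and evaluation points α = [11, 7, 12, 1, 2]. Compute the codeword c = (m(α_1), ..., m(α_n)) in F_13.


c = [0, 6, 5, 2, 7]

Message polynomial: m(x) = 10 + 5·x (mod 13).
For each evaluation point α_i, compute m(α_i) mod 13:
  α_1 = 11: Horner steps 5 → 0, so m(11) = 0.
  α_2 = 7: Horner steps 5 → 6, so m(7) = 6.
  α_3 = 12: Horner steps 5 → 5, so m(12) = 5.
  α_4 = 1: Horner steps 5 → 2, so m(1) = 2.
  α_5 = 2: Horner steps 5 → 7, so m(2) = 7.
Codeword c = [0, 6, 5, 2, 7] ∈ F_13^5.


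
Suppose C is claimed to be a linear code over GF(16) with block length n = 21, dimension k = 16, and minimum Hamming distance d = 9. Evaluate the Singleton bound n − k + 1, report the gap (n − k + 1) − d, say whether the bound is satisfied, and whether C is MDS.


Singleton RHS = n − k + 1 = 6, slack = -3, bound violated (no such code; not MDS).

Singleton bound: d ≤ n − k + 1.
Here n = 21, k = 16, so n − k + 1 = 6.
Given d = 9, check d ≤ 6: NO.
Slack = (n − k + 1) − d = -3.
The slack is negative: d = 9 exceeds n − k + 1 = 6 by 3, so the Singleton bound is violated and no linear [21, 16, 9]_16 code can exist. In particular it is not MDS (MDS requires d = n − k + 1 exactly).
Description: the claimed parameters are [21, 16, 9]_16; such a code would be impossible (violates the Singleton bound).


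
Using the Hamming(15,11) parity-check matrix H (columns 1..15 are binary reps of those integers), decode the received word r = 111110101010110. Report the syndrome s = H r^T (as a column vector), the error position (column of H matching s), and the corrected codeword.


s = (0, 1, 1, 1)^T, error position = 7, corrected codeword c = 111110001010110

Compute s = H r^T mod 2 one row at a time:
  s_1 = 0 + 1 + 0 + 1 + 0 + 1 + 1 + 0 = 4 ≡ 0 (mod 2).
  s_2 = 1 + 1 + 0 + 1 + 0 + 1 + 1 + 0 = 5 ≡ 1 (mod 2).
  s_3 = 1 + 1 + 0 + 1 + 0 + 1 + 1 + 0 = 5 ≡ 1 (mod 2).
  s_4 = 1 + 1 + 1 + 1 + 1 + 1 + 1 + 0 = 7 ≡ 1 (mod 2).
s = (0, 1, 1, 1)^T — this equals column 7 of H (binary 0111), so error is at position 7.
Correct: flip bit 7 of r = 111110101010110 to get c = 111110001010110.


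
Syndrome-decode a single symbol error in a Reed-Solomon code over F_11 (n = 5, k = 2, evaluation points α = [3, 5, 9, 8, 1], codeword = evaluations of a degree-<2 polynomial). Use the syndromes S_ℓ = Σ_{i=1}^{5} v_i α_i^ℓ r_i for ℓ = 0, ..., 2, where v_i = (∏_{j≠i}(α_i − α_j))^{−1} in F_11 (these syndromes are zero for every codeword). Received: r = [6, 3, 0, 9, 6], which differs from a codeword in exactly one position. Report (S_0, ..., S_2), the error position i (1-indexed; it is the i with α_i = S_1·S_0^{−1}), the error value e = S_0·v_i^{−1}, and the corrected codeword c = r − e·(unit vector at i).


S = (7, 10, 8), error at position 1, error magnitude e = 7, c = [10, 3, 0, 9, 6].

Step 1: column multipliers v_i = (∏_{j≠i}(α_i − α_j))^{−1} mod 11.
  i = 1 (α = 3): (3−5)(3−9)(3−8)(3−1) = (−2)·(−6)·(−5)·2 = −120 ≡ 1, so v_1 = 1^{−1} = 1 (mod 11).
  i = 2 (α = 5): (5−3)(5−9)(5−8)(5−1) = 2·(−4)·(−3)·4 = 96 ≡ 8, so v_2 = 8^{−1} = 7 (mod 11).
  i = 3 (α = 9): (9−3)(9−5)(9−8)(9−1) = 6·4·1·8 = 192 ≡ 5, so v_3 = 5^{−1} = 9 (mod 11).
  i = 4 (α = 8): (8−3)(8−5)(8−9)(8−1) = 5·3·(−1)·7 = −105 ≡ 5, so v_4 = 5^{−1} = 9 (mod 11).
  i = 5 (α = 1): (1−3)(1−5)(1−9)(1−8) = (−2)·(−4)·(−8)·(−7) = 448 ≡ 8, so v_5 = 8^{−1} = 7 (mod 11).
  v = [1, 7, 9, 9, 7].
Step 2: syndromes of r = [6, 3, 0, 9, 6] (all sums mod 11).
  S_0 = Σ v_i r_i = 1·6 + 7·3 + 9·0 + 9·9 + 7·6 = 150 ≡ 7.
  S_1 = Σ v_i α_i r_i = 1·3·6 + 7·5·3 + 9·9·0 + 9·8·9 + 7·1·6 = 813 ≡ 10.
  α_i^2 mod 11 = [9, 3, 4, 9, 1].
  S_2 = Σ v_i α_i^2 r_i = 1·9·6 + 7·3·3 + 9·4·0 + 9·9·9 + 7·1·6 = 888 ≡ 8.
  S = (7, 10, 8) ≠ 0, so r is not a codeword (an error is present).
Step 3: locate the error. For a single error e at position i, S_ℓ = v_i·e·α_i^ℓ, so α_err = S_1/S_0.
  S_0^{−1} = 7^{−1} = 8 (mod 11), so α_err = 10·8 = 80 ≡ 3 = α_1. Error position i = 1.
  Consistency check: S_2/S_1 = 8·10 = 80 ≡ 3 = α_err ✓ (single-error assumption holds).
Step 4: error magnitude e = S_0/v_1 = S_0·∏_{j≠1}(α_1 − α_j) = 7·1 = 7 ≡ 7 (mod 11).
Step 5: correct position 1: c_1 = r_1 − e = 6 − 7 ≡ 10 (mod 11). Hence c = [10, 3, 0, 9, 6].
  Check: interpolating c through the α_i gives m(x) = 4 + 2·x (degree < 2) with m(α_i) = c_i for every i, so c is indeed a codeword.


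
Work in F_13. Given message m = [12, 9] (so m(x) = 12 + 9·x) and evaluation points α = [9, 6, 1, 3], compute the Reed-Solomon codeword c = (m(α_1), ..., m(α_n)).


c = [2, 1, 8, 0]

Message polynomial: m(x) = 12 + 9·x (mod 13).
For each evaluation point α_i, compute m(α_i) mod 13:
  α_1 = 9: Horner steps 9 → 2, so m(9) = 2.
  α_2 = 6: Horner steps 9 → 1, so m(6) = 1.
  α_3 = 1: Horner steps 9 → 8, so m(1) = 8.
  α_4 = 3: Horner steps 9 → 0, so m(3) = 0.
Codeword c = [2, 1, 8, 0] ∈ F_13^4.


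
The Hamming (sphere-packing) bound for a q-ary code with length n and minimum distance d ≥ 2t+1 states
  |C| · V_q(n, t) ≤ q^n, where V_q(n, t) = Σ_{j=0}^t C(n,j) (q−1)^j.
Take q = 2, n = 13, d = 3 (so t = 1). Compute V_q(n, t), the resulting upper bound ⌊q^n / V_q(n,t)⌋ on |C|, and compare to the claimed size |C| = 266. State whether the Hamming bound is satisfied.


V_q(n, t) = 14, q^n = 8192, Hamming bound = 585, |C| = 266 ≤ bound (satisfied).

Step 1: Compute V_q(n, t) = Σ_{j=0}^1 C(n, j) (q−1)^j.
  j = 0: C(13,0)·(1)^0 = 1·1 = 1.
  j = 1: C(13,1)·(1)^1 = 13·1 = 13.
  V_q(n, t) = 1 + 13 = 14.
Step 2: q^n = 2^13 = 8192.
Step 3: Hamming bound ⌊q^n / V_q(n,t)⌋ = ⌊8192/14⌋ = 585.
Step 4: Compare |C| = 266 to 585: satisfied.
The claimed |C| lies below the Hamming bound.


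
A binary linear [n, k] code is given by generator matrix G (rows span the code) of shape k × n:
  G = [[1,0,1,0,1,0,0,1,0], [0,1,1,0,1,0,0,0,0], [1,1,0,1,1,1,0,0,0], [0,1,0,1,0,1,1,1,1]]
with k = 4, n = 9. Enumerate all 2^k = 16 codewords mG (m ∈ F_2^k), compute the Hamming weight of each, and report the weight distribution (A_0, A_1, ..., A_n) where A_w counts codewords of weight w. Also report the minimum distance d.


Weight distribution: A_0 = 1, A_3 = 3, A_4 = 4, A_5 = 4, A_6 = 2, A_7 = 1, A_8 = 1. Minimum distance d = 3.

Enumerate all 2^4 = 16 messages m ∈ F_2^4.
For each, compute codeword c = mG in F_2^9, then tally its weight.
  m = 0000 → c = 000000000, weight = 0.
  m = 1000 → c = 101010010, weight = 4.
  m = 0100 → c = 011010000, weight = 3.
  m = 1100 → c = 110000010, weight = 3.
  m = 0010 → c = 110111000, weight = 5.
  m = 1010 → c = 011101010, weight = 5.
  m = 0110 → c = 101101000, weight = 4.
  m = 1110 → c = 000111010, weight = 4.
  m = 0001 → c = 010101111, weight = 6.
  m = 1001 → c = 111111101, weight = 8.
  m = 0101 → c = 001111111, weight = 7.
  m = 1101 → c = 100101101, weight = 5.
  m = 0011 → c = 100010111, weight = 5.
  m = 1011 → c = 001000101, weight = 3.
  m = 0111 → c = 111000111, weight = 6.
  m = 1111 → c = 010010101, weight = 4.
Tally weights:
  weight 0: 1 codewords.
  weight 3: 3 codewords.
  weight 4: 4 codewords.
  weight 5: 4 codewords.
  weight 6: 2 codewords.
  weight 7: 1 codewords.
  weight 8: 1 codewords.
Minimum distance d = smallest w > 0 with A_w > 0 = 3.
Sanity: Σ A_w = 16 = 2^4 = 16 ✓.


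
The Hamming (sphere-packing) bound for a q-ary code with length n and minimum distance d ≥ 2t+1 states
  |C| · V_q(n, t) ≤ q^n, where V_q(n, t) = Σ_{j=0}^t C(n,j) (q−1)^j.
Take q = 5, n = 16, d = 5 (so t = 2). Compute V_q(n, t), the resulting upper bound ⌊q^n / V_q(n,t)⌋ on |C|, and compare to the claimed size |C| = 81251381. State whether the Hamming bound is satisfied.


V_q(n, t) = 1985, q^n = 152587890625, Hamming bound = 76870473, |C| = 81251381 > bound (violated).

Step 1: Compute V_q(n, t) = Σ_{j=0}^2 C(n, j) (q−1)^j.
  j = 0: C(16,0)·(4)^0 = 1·1 = 1.
  j = 1: C(16,1)·(4)^1 = 16·4 = 64.
  j = 2: C(16,2)·(4)^2 = 120·16 = 1920.
  V_q(n, t) = 1 + 64 + 1920 = 1985.
Step 2: q^n = 5^16 = 152587890625.
Step 3: Hamming bound ⌊q^n / V_q(n,t)⌋ = ⌊152587890625/1985⌋ = 76870473.
Step 4: Compare |C| = 81251381 to 76870473: violated.
The claimed |C| lies above the Hamming bound, so no 5-ary code of length 16 with d ≥ 5 can have 81251381 codewords.


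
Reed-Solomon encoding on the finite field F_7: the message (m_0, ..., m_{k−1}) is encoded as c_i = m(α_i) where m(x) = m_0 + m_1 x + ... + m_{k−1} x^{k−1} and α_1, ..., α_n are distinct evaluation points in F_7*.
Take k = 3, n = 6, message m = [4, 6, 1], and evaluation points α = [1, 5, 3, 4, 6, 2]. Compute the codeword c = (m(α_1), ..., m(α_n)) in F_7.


c = [4, 3, 3, 2, 6, 6]

Message polynomial: m(x) = 4 + 6·x + 1·x^2 (mod 7).
For each evaluation point α_i, compute m(α_i) mod 7:
  α_1 = 1: Horner steps 1 → 0 → 4, so m(1) = 4.
  α_2 = 5: Horner steps 1 → 4 → 3, so m(5) = 3.
  α_3 = 3: Horner steps 1 → 2 → 3, so m(3) = 3.
  α_4 = 4: Horner steps 1 → 3 → 2, so m(4) = 2.
  α_5 = 6: Horner steps 1 → 5 → 6, so m(6) = 6.
  α_6 = 2: Horner steps 1 → 1 → 6, so m(2) = 6.
Codeword c = [4, 3, 3, 2, 6, 6] ∈ F_7^6.


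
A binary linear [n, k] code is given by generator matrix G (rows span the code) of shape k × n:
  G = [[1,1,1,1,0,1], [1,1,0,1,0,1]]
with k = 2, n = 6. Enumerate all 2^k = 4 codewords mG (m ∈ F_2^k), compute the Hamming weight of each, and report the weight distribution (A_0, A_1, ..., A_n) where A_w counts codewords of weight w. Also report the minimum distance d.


Weight distribution: A_0 = 1, A_1 = 1, A_4 = 1, A_5 = 1. Minimum distance d = 1.

Enumerate all 2^2 = 4 messages m ∈ F_2^2.
For each, compute codeword c = mG in F_2^6, then tally its weight.
  m = 00 → c = 000000, weight = 0.
  m = 10 → c = 111101, weight = 5.
  m = 01 → c = 110101, weight = 4.
  m = 11 → c = 001000, weight = 1.
Tally weights:
  weight 0: 1 codewords.
  weight 1: 1 codewords.
  weight 4: 1 codewords.
  weight 5: 1 codewords.
Minimum distance d = smallest w > 0 with A_w > 0 = 1.
Sanity: Σ A_w = 4 = 2^2 = 4 ✓.


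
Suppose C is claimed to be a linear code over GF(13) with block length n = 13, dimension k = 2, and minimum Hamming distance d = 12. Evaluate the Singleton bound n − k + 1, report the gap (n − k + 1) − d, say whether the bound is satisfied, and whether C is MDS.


Singleton RHS = n − k + 1 = 12, slack = 0, bound satisfied, MDS.

Singleton bound: d ≤ n − k + 1.
Here n = 13, k = 2, so n − k + 1 = 12.
Given d = 12, check d ≤ 12: YES.
Slack = (n − k + 1) − d = 0.
The code is MDS (slack = 0).
Description: the claimed parameters are [13, 2, 12]_13; such a code would be MDS (meets Singleton bound).


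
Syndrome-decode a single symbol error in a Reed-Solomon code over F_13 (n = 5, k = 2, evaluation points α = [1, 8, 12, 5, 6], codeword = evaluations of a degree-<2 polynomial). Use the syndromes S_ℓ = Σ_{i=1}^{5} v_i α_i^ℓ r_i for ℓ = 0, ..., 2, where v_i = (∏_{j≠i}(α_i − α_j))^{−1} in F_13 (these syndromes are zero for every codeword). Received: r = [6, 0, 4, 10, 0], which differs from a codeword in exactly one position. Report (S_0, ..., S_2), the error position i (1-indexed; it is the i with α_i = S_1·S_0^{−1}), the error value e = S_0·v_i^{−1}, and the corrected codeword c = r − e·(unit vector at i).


S = (10, 8, 9), error at position 5, error magnitude e = 2, c = [6, 0, 4, 10, 11].

Step 1: column multipliers v_i = (∏_{j≠i}(α_i − α_j))^{−1} mod 13.
  i = 1 (α = 1): (1−8)(1−12)(1−5)(1−6) = (−7)·(−11)·(−4)·(−5) = 1540 ≡ 6, so v_1 = 6^{−1} = 11 (mod 13).
  i = 2 (α = 8): (8−1)(8−12)(8−5)(8−6) = 7·(−4)·3·2 = −168 ≡ 1, so v_2 = 1^{−1} = 1 (mod 13).
  i = 3 (α = 12): (12−1)(12−8)(12−5)(12−6) = 11·4·7·6 = 1848 ≡ 2, so v_3 = 2^{−1} = 7 (mod 13).
  i = 4 (α = 5): (5−1)(5−8)(5−12)(5−6) = 4·(−3)·(−7)·(−1) = −84 ≡ 7, so v_4 = 7^{−1} = 2 (mod 13).
  i = 5 (α = 6): (6−1)(6−8)(6−12)(6−5) = 5·(−2)·(−6)·1 = 60 ≡ 8, so v_5 = 8^{−1} = 5 (mod 13).
  v = [11, 1, 7, 2, 5].
Step 2: syndromes of r = [6, 0, 4, 10, 0] (all sums mod 13).
  S_0 = Σ v_i r_i = 11·6 + 1·0 + 7·4 + 2·10 + 5·0 = 114 ≡ 10.
  S_1 = Σ v_i α_i r_i = 11·1·6 + 1·8·0 + 7·12·4 + 2·5·10 + 5·6·0 = 502 ≡ 8.
  α_i^2 mod 13 = [1, 12, 1, 12, 10].
  S_2 = Σ v_i α_i^2 r_i = 11·1·6 + 1·12·0 + 7·1·4 + 2·12·10 + 5·10·0 = 334 ≡ 9.
  S = (10, 8, 9) ≠ 0, so r is not a codeword (an error is present).
Step 3: locate the error. For a single error e at position i, S_ℓ = v_i·e·α_i^ℓ, so α_err = S_1/S_0.
  S_0^{−1} = 10^{−1} = 4 (mod 13), so α_err = 8·4 = 32 ≡ 6 = α_5. Error position i = 5.
  Consistency check: S_2/S_1 = 9·5 = 45 ≡ 6 = α_err ✓ (single-error assumption holds).
Step 4: error magnitude e = S_0/v_5 = S_0·∏_{j≠5}(α_5 − α_j) = 10·8 = 80 ≡ 2 (mod 13).
Step 5: correct position 5: c_5 = r_5 − e = 0 − 2 ≡ 11 (mod 13). Hence c = [6, 0, 4, 10, 11].
  Check: interpolating c through the α_i gives m(x) = 5 + 1·x (degree < 2) with m(α_i) = c_i for every i, so c is indeed a codeword.


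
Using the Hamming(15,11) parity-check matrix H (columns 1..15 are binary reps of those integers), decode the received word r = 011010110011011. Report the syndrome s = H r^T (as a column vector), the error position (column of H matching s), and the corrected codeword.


s = (1, 1, 0, 1)^T, error position = 13, corrected codeword c = 011010110011111

Compute s = H r^T mod 2 one row at a time:
  s_1 = 1 + 0 + 0 + 1 + 1 + 0 + 1 + 1 = 5 ≡ 1 (mod 2).
  s_2 = 0 + 1 + 0 + 1 + 1 + 0 + 1 + 1 = 5 ≡ 1 (mod 2).
  s_3 = 1 + 1 + 0 + 1 + 0 + 1 + 1 + 1 = 6 ≡ 0 (mod 2).
  s_4 = 0 + 1 + 1 + 1 + 0 + 1 + 0 + 1 = 5 ≡ 1 (mod 2).
s = (1, 1, 0, 1)^T — this equals column 13 of H (binary 1101), so error is at position 13.
Correct: flip bit 13 of r = 011010110011011 to get c = 011010110011111.


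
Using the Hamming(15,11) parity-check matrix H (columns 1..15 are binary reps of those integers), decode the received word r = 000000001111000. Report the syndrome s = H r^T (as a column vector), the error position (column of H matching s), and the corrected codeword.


s = (0, 1, 0, 0)^T, error position = 4, corrected codeword c = 000100001111000

Compute s = H r^T mod 2 one row at a time:
  s_1 = 0 + 1 + 1 + 1 + 1 + 0 + 0 + 0 = 4 ≡ 0 (mod 2).
  s_2 = 0 + 0 + 0 + 0 + 1 + 0 + 0 + 0 = 1 ≡ 1 (mod 2).
  s_3 = 0 + 0 + 0 + 0 + 1 + 1 + 0 + 0 = 2 ≡ 0 (mod 2).
  s_4 = 0 + 0 + 0 + 0 + 1 + 1 + 0 + 0 = 2 ≡ 0 (mod 2).
s = (0, 1, 0, 0)^T — this equals column 4 of H (binary 0100), so error is at position 4.
Correct: flip bit 4 of r = 000000001111000 to get c = 000100001111000.


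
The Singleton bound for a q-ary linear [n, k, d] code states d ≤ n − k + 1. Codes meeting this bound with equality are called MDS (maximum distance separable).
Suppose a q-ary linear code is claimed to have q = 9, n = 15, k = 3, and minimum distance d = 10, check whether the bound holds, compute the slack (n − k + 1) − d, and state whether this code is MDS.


Singleton RHS = n − k + 1 = 13, slack = 3, bound satisfied, not MDS.

Singleton bound: d ≤ n − k + 1.
Here n = 15, k = 3, so n − k + 1 = 13.
Given d = 10, check d ≤ 13: YES.
Slack = (n − k + 1) − d = 3.
The code is NOT MDS (slack = 3 > 0).
Description: the claimed parameters are [15, 3, 10]_9; such a code would be non-MDS.


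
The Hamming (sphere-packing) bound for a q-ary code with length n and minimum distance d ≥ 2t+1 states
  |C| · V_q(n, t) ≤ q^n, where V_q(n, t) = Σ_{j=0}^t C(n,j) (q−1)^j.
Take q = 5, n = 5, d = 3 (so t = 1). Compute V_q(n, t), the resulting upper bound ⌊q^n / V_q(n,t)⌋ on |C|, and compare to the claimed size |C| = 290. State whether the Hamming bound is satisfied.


V_q(n, t) = 21, q^n = 3125, Hamming bound = 148, |C| = 290 > bound (violated).

Step 1: Compute V_q(n, t) = Σ_{j=0}^1 C(n, j) (q−1)^j.
  j = 0: C(5,0)·(4)^0 = 1·1 = 1.
  j = 1: C(5,1)·(4)^1 = 5·4 = 20.
  V_q(n, t) = 1 + 20 = 21.
Step 2: q^n = 5^5 = 3125.
Step 3: Hamming bound ⌊q^n / V_q(n,t)⌋ = ⌊3125/21⌋ = 148.
Step 4: Compare |C| = 290 to 148: violated.
The claimed |C| lies above the Hamming bound, so no 5-ary code of length 5 with d ≥ 3 can have 290 codewords.


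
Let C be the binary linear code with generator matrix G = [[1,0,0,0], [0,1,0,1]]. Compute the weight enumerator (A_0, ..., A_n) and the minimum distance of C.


Weight distribution: A_0 = 1, A_1 = 1, A_2 = 1, A_3 = 1. Minimum distance d = 1.

Enumerate all 2^2 = 4 messages m ∈ F_2^2.
For each, compute codeword c = mG in F_2^4, then tally its weight.
  m = 00 → c = 0000, weight = 0.
  m = 10 → c = 1000, weight = 1.
  m = 01 → c = 0101, weight = 2.
  m = 11 → c = 1101, weight = 3.
Tally weights:
  weight 0: 1 codewords.
  weight 1: 1 codewords.
  weight 2: 1 codewords.
  weight 3: 1 codewords.
Minimum distance d = smallest w > 0 with A_w > 0 = 1.
Sanity: Σ A_w = 4 = 2^2 = 4 ✓.


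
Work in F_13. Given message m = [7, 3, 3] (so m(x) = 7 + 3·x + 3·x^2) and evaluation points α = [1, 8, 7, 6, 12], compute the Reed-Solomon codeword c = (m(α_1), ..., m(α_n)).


c = [0, 2, 6, 3, 7]

Message polynomial: m(x) = 7 + 3·x + 3·x^2 (mod 13).
For each evaluation point α_i, compute m(α_i) mod 13:
  α_1 = 1: Horner steps 3 → 6 → 0, so m(1) = 0.
  α_2 = 8: Horner steps 3 → 1 → 2, so m(8) = 2.
  α_3 = 7: Horner steps 3 → 11 → 6, so m(7) = 6.
  α_4 = 6: Horner steps 3 → 8 → 3, so m(6) = 3.
  α_5 = 12: Horner steps 3 → 0 → 7, so m(12) = 7.
Codeword c = [0, 2, 6, 3, 7] ∈ F_13^5.


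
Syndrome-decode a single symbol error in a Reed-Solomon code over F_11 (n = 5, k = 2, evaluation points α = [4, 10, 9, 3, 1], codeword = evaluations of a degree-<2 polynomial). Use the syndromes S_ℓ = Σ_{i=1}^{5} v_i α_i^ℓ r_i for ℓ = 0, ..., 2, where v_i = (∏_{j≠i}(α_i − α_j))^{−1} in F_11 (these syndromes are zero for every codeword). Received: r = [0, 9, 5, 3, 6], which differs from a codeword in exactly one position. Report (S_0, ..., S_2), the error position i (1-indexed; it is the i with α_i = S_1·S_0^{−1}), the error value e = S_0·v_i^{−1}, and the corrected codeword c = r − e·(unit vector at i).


S = (2, 8, 10), error at position 1, error magnitude e = 4, c = [7, 9, 5, 3, 6].

Step 1: column multipliers v_i = (∏_{j≠i}(α_i − α_j))^{−1} mod 11.
  i = 1 (α = 4): (4−10)(4−9)(4−3)(4−1) = (−6)·(−5)·1·3 = 90 ≡ 2, so v_1 = 2^{−1} = 6 (mod 11).
  i = 2 (α = 10): (10−4)(10−9)(10−3)(10−1) = 6·1·7·9 = 378 ≡ 4, so v_2 = 4^{−1} = 3 (mod 11).
  i = 3 (α = 9): (9−4)(9−10)(9−3)(9−1) = 5·(−1)·6·8 = −240 ≡ 2, so v_3 = 2^{−1} = 6 (mod 11).
  i = 4 (α = 3): (3−4)(3−10)(3−9)(3−1) = (−1)·(−7)·(−6)·2 = −84 ≡ 4, so v_4 = 4^{−1} = 3 (mod 11).
  i = 5 (α = 1): (1−4)(1−10)(1−9)(1−3) = (−3)·(−9)·(−8)·(−2) = 432 ≡ 3, so v_5 = 3^{−1} = 4 (mod 11).
  v = [6, 3, 6, 3, 4].
Step 2: syndromes of r = [0, 9, 5, 3, 6] (all sums mod 11).
  S_0 = Σ v_i r_i = 6·0 + 3·9 + 6·5 + 3·3 + 4·6 = 90 ≡ 2.
  S_1 = Σ v_i α_i r_i = 6·4·0 + 3·10·9 + 6·9·5 + 3·3·3 + 4·1·6 = 591 ≡ 8.
  α_i^2 mod 11 = [5, 1, 4, 9, 1].
  S_2 = Σ v_i α_i^2 r_i = 6·5·0 + 3·1·9 + 6·4·5 + 3·9·3 + 4·1·6 = 252 ≡ 10.
  S = (2, 8, 10) ≠ 0, so r is not a codeword (an error is present).
Step 3: locate the error. For a single error e at position i, S_ℓ = v_i·e·α_i^ℓ, so α_err = S_1/S_0.
  S_0^{−1} = 2^{−1} = 6 (mod 11), so α_err = 8·6 = 48 ≡ 4 = α_1. Error position i = 1.
  Consistency check: S_2/S_1 = 10·7 = 70 ≡ 4 = α_err ✓ (single-error assumption holds).
Step 4: error magnitude e = S_0/v_1 = S_0·∏_{j≠1}(α_1 − α_j) = 2·2 = 4 ≡ 4 (mod 11).
Step 5: correct position 1: c_1 = r_1 − e = 0 − 4 ≡ 7 (mod 11). Hence c = [7, 9, 5, 3, 6].
  Check: interpolating c through the α_i gives m(x) = 2 + 4·x (degree < 2) with m(α_i) = c_i for every i, so c is indeed a codeword.


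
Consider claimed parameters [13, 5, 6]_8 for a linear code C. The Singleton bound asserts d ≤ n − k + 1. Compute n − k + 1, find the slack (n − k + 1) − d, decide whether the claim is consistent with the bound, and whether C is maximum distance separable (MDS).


Singleton RHS = n − k + 1 = 9, slack = 3, bound satisfied, not MDS.

Singleton bound: d ≤ n − k + 1.
Here n = 13, k = 5, so n − k + 1 = 9.
Given d = 6, check d ≤ 9: YES.
Slack = (n − k + 1) − d = 3.
The code is NOT MDS (slack = 3 > 0).
Description: the claimed parameters are [13, 5, 6]_8; such a code would be non-MDS.
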